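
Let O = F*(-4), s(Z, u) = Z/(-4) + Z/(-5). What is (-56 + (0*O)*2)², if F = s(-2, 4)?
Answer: 3136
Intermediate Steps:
s(Z, u) = -9*Z/20 (s(Z, u) = Z*(-¼) + Z*(-⅕) = -Z/4 - Z/5 = -9*Z/20)
F = 9/10 (F = -9/20*(-2) = 9/10 ≈ 0.90000)
O = -18/5 (O = (9/10)*(-4) = -18/5 ≈ -3.6000)
(-56 + (0*O)*2)² = (-56 + (0*(-18/5))*2)² = (-56 + 0*2)² = (-56 + 0)² = (-56)² = 3136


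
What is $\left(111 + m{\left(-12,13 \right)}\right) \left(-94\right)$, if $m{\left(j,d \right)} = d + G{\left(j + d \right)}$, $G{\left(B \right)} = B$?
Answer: $-11750$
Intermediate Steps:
$m{\left(j,d \right)} = j + 2 d$ ($m{\left(j,d \right)} = d + \left(j + d\right) = d + \left(d + j\right) = j + 2 d$)
$\left(111 + m{\left(-12,13 \right)}\right) \left(-94\right) = \left(111 + \left(-12 + 2 \cdot 13\right)\right) \left(-94\right) = \left(111 + \left(-12 + 26\right)\right) \left(-94\right) = \left(111 + 14\right) \left(-94\right) = 125 \left(-94\right) = -11750$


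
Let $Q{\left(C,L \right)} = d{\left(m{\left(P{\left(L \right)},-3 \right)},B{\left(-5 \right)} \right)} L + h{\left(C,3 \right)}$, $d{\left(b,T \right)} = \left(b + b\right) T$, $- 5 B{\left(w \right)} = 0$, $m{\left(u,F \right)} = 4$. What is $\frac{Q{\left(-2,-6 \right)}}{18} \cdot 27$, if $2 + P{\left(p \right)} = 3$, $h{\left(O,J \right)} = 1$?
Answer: $\frac{3}{2} \approx 1.5$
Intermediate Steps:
$P{\left(p \right)} = 1$ ($P{\left(p \right)} = -2 + 3 = 1$)
$B{\left(w \right)} = 0$ ($B{\left(w \right)} = \left(- \frac{1}{5}\right) 0 = 0$)
$d{\left(b,T \right)} = 2 T b$ ($d{\left(b,T \right)} = 2 b T = 2 T b$)
$Q{\left(C,L \right)} = 1$ ($Q{\left(C,L \right)} = 2 \cdot 0 \cdot 4 L + 1 = 0 L + 1 = 0 + 1 = 1$)
$\frac{Q{\left(-2,-6 \right)}}{18} \cdot 27 = 1 \cdot \frac{1}{18} \cdot 27 = \frac{1}{18} \cdot 27 = \frac{3}{2}$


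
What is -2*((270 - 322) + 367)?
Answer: -630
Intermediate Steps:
-2*((270 - 322) + 367) = -2*(-52 + 367) = -2*315 = -630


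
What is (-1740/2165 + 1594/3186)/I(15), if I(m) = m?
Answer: -209263/10346535 ≈ -0.020225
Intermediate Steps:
(-1740/2165 + 1594/3186)/I(15) = (-1740/2165 + 1594/3186)/15 = (-1740*1/2165 + 1594*(1/3186))*(1/15) = (-348/433 + 797/1593)*(1/15) = -209263/689769*1/15 = -209263/10346535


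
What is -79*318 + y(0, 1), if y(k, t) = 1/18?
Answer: -452195/18 ≈ -25122.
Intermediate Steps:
y(k, t) = 1/18
-79*318 + y(0, 1) = -79*318 + 1/18 = -25122 + 1/18 = -452195/18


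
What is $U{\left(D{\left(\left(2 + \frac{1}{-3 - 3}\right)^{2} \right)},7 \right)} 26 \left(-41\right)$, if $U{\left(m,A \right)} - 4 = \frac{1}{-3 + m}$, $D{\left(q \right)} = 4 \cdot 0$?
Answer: $- \frac{11726}{3} \approx -3908.7$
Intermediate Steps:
$D{\left(q \right)} = 0$
$U{\left(m,A \right)} = 4 + \frac{1}{-3 + m}$
$U{\left(D{\left(\left(2 + \frac{1}{-3 - 3}\right)^{2} \right)},7 \right)} 26 \left(-41\right) = \frac{-11 + 4 \cdot 0}{-3 + 0} \cdot 26 \left(-41\right) = \frac{-11 + 0}{-3} \cdot 26 \left(-41\right) = \left(- \frac{1}{3}\right) \left(-11\right) 26 \left(-41\right) = \frac{11}{3} \cdot 26 \left(-41\right) = \frac{286}{3} \left(-41\right) = - \frac{11726}{3}$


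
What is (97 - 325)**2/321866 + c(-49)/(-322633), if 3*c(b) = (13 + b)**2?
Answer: 8316353880/51922296589 ≈ 0.16017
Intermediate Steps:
c(b) = (13 + b)**2/3
(97 - 325)**2/321866 + c(-49)/(-322633) = (97 - 325)**2/321866 + ((13 - 49)**2/3)/(-322633) = (-228)**2*(1/321866) + ((1/3)*(-36)**2)*(-1/322633) = 51984*(1/321866) + ((1/3)*1296)*(-1/322633) = 25992/160933 + 432*(-1/322633) = 25992/160933 - 432/322633 = 8316353880/51922296589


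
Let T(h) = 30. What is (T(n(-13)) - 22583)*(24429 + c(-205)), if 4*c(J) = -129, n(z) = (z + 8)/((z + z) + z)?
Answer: -2200879611/4 ≈ -5.5022e+8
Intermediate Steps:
n(z) = (8 + z)/(3*z) (n(z) = (8 + z)/(2*z + z) = (8 + z)/((3*z)) = (8 + z)*(1/(3*z)) = (8 + z)/(3*z))
c(J) = -129/4 (c(J) = (¼)*(-129) = -129/4)
(T(n(-13)) - 22583)*(24429 + c(-205)) = (30 - 22583)*(24429 - 129/4) = -22553*97587/4 = -2200879611/4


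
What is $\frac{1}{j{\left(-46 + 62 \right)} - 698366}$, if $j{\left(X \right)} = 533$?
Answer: $- \frac{1}{697833} \approx -1.433 \cdot 10^{-6}$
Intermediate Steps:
$\frac{1}{j{\left(-46 + 62 \right)} - 698366} = \frac{1}{533 - 698366} = \frac{1}{-697833} = - \frac{1}{697833}$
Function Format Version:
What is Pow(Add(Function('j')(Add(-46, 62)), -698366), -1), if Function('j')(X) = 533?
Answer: Rational(-1, 697833) ≈ -1.4330e-6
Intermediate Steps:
Pow(Add(Function('j')(Add(-46, 62)), -698366), -1) = Pow(Add(533, -698366), -1) = Pow(-697833, -1) = Rational(-1, 697833)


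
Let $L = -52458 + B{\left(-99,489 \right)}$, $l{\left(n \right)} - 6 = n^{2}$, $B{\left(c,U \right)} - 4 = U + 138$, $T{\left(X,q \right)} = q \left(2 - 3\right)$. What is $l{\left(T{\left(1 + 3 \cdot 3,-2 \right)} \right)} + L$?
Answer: $-51817$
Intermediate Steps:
$T{\left(X,q \right)} = - q$ ($T{\left(X,q \right)} = q \left(-1\right) = - q$)
$B{\left(c,U \right)} = 142 + U$ ($B{\left(c,U \right)} = 4 + \left(U + 138\right) = 4 + \left(138 + U\right) = 142 + U$)
$l{\left(n \right)} = 6 + n^{2}$
$L = -51827$ ($L = -52458 + \left(142 + 489\right) = -52458 + 631 = -51827$)
$l{\left(T{\left(1 + 3 \cdot 3,-2 \right)} \right)} + L = \left(6 + \left(\left(-1\right) \left(-2\right)\right)^{2}\right) - 51827 = \left(6 + 2^{2}\right) - 51827 = \left(6 + 4\right) - 51827 = 10 - 51827 = -51817$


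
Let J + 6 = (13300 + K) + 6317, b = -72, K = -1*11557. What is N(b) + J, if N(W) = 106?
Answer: 8160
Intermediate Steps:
K = -11557
J = 8054 (J = -6 + ((13300 - 11557) + 6317) = -6 + (1743 + 6317) = -6 + 8060 = 8054)
N(b) + J = 106 + 8054 = 8160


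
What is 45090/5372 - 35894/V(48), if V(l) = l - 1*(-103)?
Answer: -93006989/405586 ≈ -229.32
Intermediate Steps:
V(l) = 103 + l (V(l) = l + 103 = 103 + l)
45090/5372 - 35894/V(48) = 45090/5372 - 35894/(103 + 48) = 45090*(1/5372) - 35894/151 = 22545/2686 - 35894*1/151 = 22545/2686 - 35894/151 = -93006989/405586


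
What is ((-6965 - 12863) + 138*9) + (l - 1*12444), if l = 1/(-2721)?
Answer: -84432631/2721 ≈ -31030.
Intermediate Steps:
l = -1/2721 ≈ -0.00036751
((-6965 - 12863) + 138*9) + (l - 1*12444) = ((-6965 - 12863) + 138*9) + (-1/2721 - 1*12444) = (-19828 + 1242) + (-1/2721 - 12444) = -18586 - 33860125/2721 = -84432631/2721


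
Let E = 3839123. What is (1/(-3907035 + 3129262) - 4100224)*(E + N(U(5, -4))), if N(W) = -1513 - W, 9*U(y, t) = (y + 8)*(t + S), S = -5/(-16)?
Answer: -195813156692767065319/12444368 ≈ -1.5735e+13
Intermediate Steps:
S = 5/16 (S = -5*(-1/16) = 5/16 ≈ 0.31250)
U(y, t) = (8 + y)*(5/16 + t)/9 (U(y, t) = ((y + 8)*(t + 5/16))/9 = ((8 + y)*(5/16 + t))/9 = (8 + y)*(5/16 + t)/9)
(1/(-3907035 + 3129262) - 4100224)*(E + N(U(5, -4))) = (1/(-3907035 + 3129262) - 4100224)*(3839123 + (-1513 - (5/18 + (5/144)*5 + (8/9)*(-4) + (⅑)*(-4)*5))) = (1/(-777773) - 4100224)*(3839123 + (-1513 - (5/18 + 25/144 - 32/9 - 20/9))) = (-1/777773 - 4100224)*(3839123 + (-1513 - 1*(-767/144))) = -3189043521153*(3839123 + (-1513 + 767/144))/777773 = -3189043521153*(3839123 - 217105/144)/777773 = -3189043521153/777773*552616607/144 = -195813156692767065319/12444368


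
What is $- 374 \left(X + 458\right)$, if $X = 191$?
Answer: $-242726$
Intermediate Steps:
$- 374 \left(X + 458\right) = - 374 \left(191 + 458\right) = \left(-374\right) 649 = -242726$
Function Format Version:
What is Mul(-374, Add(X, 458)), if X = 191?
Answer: -242726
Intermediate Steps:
Mul(-374, Add(X, 458)) = Mul(-374, Add(191, 458)) = Mul(-374, 649) = -242726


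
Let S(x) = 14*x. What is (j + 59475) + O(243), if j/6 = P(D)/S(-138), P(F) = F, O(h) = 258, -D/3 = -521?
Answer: 19232463/322 ≈ 59728.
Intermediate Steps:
D = 1563 (D = -3*(-521) = 1563)
j = -1563/322 (j = 6*(1563/((14*(-138)))) = 6*(1563/(-1932)) = 6*(1563*(-1/1932)) = 6*(-521/644) = -1563/322 ≈ -4.8540)
(j + 59475) + O(243) = (-1563/322 + 59475) + 258 = 19149387/322 + 258 = 19232463/322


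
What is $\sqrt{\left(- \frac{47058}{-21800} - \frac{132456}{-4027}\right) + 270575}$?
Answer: $\frac{\sqrt{5213869749087918569}}{4389430} \approx 520.2$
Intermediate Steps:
$\sqrt{\left(- \frac{47058}{-21800} - \frac{132456}{-4027}\right) + 270575} = \sqrt{\left(\left(-47058\right) \left(- \frac{1}{21800}\right) - - \frac{132456}{4027}\right) + 270575} = \sqrt{\left(\frac{23529}{10900} + \frac{132456}{4027}\right) + 270575} = \sqrt{\frac{1538521683}{43894300} + 270575} = \sqrt{\frac{11878238744183}{43894300}} = \frac{\sqrt{5213869749087918569}}{4389430}$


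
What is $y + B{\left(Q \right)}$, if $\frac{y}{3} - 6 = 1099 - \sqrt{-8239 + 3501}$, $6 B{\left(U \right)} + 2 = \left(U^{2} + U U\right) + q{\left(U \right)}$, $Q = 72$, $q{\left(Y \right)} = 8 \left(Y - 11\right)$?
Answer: $5124 - 3 i \sqrt{4738} \approx 5124.0 - 206.5 i$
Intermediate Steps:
$q{\left(Y \right)} = -88 + 8 Y$ ($q{\left(Y \right)} = 8 \left(-11 + Y\right) = -88 + 8 Y$)
$B{\left(U \right)} = -15 + \frac{U^{2}}{3} + \frac{4 U}{3}$ ($B{\left(U \right)} = - \frac{1}{3} + \frac{\left(U^{2} + U U\right) + \left(-88 + 8 U\right)}{6} = - \frac{1}{3} + \frac{\left(U^{2} + U^{2}\right) + \left(-88 + 8 U\right)}{6} = - \frac{1}{3} + \frac{2 U^{2} + \left(-88 + 8 U\right)}{6} = - \frac{1}{3} + \frac{-88 + 2 U^{2} + 8 U}{6} = - \frac{1}{3} + \left(- \frac{44}{3} + \frac{U^{2}}{3} + \frac{4 U}{3}\right) = -15 + \frac{U^{2}}{3} + \frac{4 U}{3}$)
$y = 3315 - 3 i \sqrt{4738}$ ($y = 18 + 3 \left(1099 - \sqrt{-8239 + 3501}\right) = 18 + 3 \left(1099 - \sqrt{-4738}\right) = 18 + 3 \left(1099 - i \sqrt{4738}\right) = 18 + \left(3297 - 3 i \sqrt{4738}\right) = 3315 - 3 i \sqrt{4738} \approx 3315.0 - 206.5 i$)
$y + B{\left(Q \right)} = \left(3315 - 3 i \sqrt{4738}\right) + \left(-15 + \frac{72^{2}}{3} + \frac{4}{3} \cdot 72\right) = \left(3315 - 3 i \sqrt{4738}\right) + \left(-15 + \frac{1}{3} \cdot 5184 + 96\right) = \left(3315 - 3 i \sqrt{4738}\right) + \left(-15 + 1728 + 96\right) = \left(3315 - 3 i \sqrt{4738}\right) + 1809 = 5124 - 3 i \sqrt{4738}$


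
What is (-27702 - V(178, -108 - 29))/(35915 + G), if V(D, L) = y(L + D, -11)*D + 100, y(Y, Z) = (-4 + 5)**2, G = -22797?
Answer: -13990/6559 ≈ -2.1329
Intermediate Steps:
y(Y, Z) = 1 (y(Y, Z) = 1**2 = 1)
V(D, L) = 100 + D (V(D, L) = 1*D + 100 = D + 100 = 100 + D)
(-27702 - V(178, -108 - 29))/(35915 + G) = (-27702 - (100 + 178))/(35915 - 22797) = (-27702 - 1*278)/13118 = (-27702 - 278)*(1/13118) = -27980*1/13118 = -13990/6559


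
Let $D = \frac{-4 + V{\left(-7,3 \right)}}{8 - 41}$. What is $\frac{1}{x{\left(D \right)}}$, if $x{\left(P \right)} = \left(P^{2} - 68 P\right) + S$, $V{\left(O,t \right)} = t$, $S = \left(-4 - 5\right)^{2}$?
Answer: $\frac{1089}{85966} \approx 0.012668$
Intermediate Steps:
$S = 81$ ($S = \left(-9\right)^{2} = 81$)
$D = \frac{1}{33}$ ($D = \frac{-4 + 3}{8 - 41} = - \frac{1}{-33} = \left(-1\right) \left(- \frac{1}{33}\right) = \frac{1}{33} \approx 0.030303$)
$x{\left(P \right)} = 81 + P^{2} - 68 P$ ($x{\left(P \right)} = \left(P^{2} - 68 P\right) + 81 = 81 + P^{2} - 68 P$)
$\frac{1}{x{\left(D \right)}} = \frac{1}{81 + \left(\frac{1}{33}\right)^{2} - \frac{68}{33}} = \frac{1}{81 + \frac{1}{1089} - \frac{68}{33}} = \frac{1}{\frac{85966}{1089}} = \frac{1089}{85966}$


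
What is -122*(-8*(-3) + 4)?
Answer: -3416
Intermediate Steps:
-122*(-8*(-3) + 4) = -122*(24 + 4) = -122*28 = -3416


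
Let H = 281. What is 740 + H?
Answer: 1021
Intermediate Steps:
740 + H = 740 + 281 = 1021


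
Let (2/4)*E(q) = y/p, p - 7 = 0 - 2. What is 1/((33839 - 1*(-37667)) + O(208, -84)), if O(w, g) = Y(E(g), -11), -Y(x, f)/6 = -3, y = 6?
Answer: 1/71524 ≈ 1.3981e-5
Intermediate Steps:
p = 5 (p = 7 + (0 - 2) = 7 - 2 = 5)
E(q) = 12/5 (E(q) = 2*(6/5) = 12/5)
Y(x, f) = 18 (Y(x, f) = -6*(-3) = 18)
O(w, g) = 18
1/((33839 - 1*(-37667)) + O(208, -84)) = 1/((33839 - 1*(-37667)) + 18) = 1/((33839 + 37667) + 18) = 1/(71506 + 18) = 1/71524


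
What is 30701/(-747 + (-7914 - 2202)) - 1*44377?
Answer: -482098052/10863 ≈ -44380.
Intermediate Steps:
30701/(-747 + (-7914 - 2202)) - 1*44377 = 30701/(-747 - 10116) - 44377 = 30701/(-10863) - 44377 = 30701*(-1/10863) - 44377 = -30701/10863 - 44377 = -482098052/10863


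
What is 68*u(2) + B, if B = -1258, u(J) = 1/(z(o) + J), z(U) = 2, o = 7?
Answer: -1241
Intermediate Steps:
u(J) = 1/(2 + J)
68*u(2) + B = 68/(2 + 2) - 1258 = 68/4 - 1258 = 68*(¼) - 1258 = 17 - 1258 = -1241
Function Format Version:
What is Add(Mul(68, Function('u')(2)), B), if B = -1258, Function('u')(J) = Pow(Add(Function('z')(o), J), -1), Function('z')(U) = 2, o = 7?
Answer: -1241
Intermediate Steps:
Function('u')(J) = Pow(Add(2, J), -1)
Add(Mul(68, Function('u')(2)), B) = Add(Mul(68, Pow(Add(2, 2), -1)), -1258) = Add(Mul(68, Pow(4, -1)), -1258) = Add(Mul(68, Rational(1, 4)), -1258) = Add(17, -1258) = -1241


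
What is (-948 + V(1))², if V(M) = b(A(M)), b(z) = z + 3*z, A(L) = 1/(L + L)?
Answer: 894916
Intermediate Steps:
A(L) = 1/(2*L)
b(z) = 4*z
V(M) = 2/M (V(M) = 4*(1/(2*M)) = 2/M)
(-948 + V(1))² = (-948 + 2/1)² = (-948 + 2*1)² = (-948 + 2)² = (-946)² = 894916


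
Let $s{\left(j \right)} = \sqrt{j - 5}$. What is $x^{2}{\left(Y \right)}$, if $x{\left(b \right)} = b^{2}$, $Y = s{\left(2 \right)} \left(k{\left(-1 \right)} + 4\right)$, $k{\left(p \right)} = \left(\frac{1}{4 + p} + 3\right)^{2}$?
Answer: $\frac{342102016}{729} \approx 4.6928 \cdot 10^{5}$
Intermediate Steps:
$s{\left(j \right)} = \sqrt{-5 + j}$
$k{\left(p \right)} = \left(3 + \frac{1}{4 + p}\right)^{2}$
$Y = \frac{136 i \sqrt{3}}{9}$ ($Y = \sqrt{-5 + 2} \left(\frac{\left(13 + 3 \left(-1\right)\right)^{2}}{\left(4 - 1\right)^{2}} + 4\right) = \sqrt{-3} \left(\frac{\left(13 - 3\right)^{2}}{9} + 4\right) = i \sqrt{3} \left(\frac{10^{2}}{9} + 4\right) = i \sqrt{3} \left(\frac{1}{9} \cdot 100 + 4\right) = i \sqrt{3} \left(\frac{100}{9} + 4\right) = i \sqrt{3} \cdot \frac{136}{9} = \frac{136 i \sqrt{3}}{9} \approx 26.173 i$)
$x^{2}{\left(Y \right)} = \left(\left(\frac{136 i \sqrt{3}}{9}\right)^{2}\right)^{2} = \left(- \frac{18496}{27}\right)^{2} = \frac{342102016}{729}$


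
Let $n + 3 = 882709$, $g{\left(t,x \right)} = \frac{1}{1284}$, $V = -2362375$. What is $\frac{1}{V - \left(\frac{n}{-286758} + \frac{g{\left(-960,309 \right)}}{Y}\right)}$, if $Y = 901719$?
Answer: $- \frac{18445026439476}{43574012556992756299} \approx -4.233 \cdot 10^{-7}$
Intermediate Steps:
$g{\left(t,x \right)} = \frac{1}{1284}$
$n = 882706$ ($n = -3 + 882709 = 882706$)
$\frac{1}{V - \left(\frac{n}{-286758} + \frac{g{\left(-960,309 \right)}}{Y}\right)} = \frac{1}{-2362375 - \left(\frac{882706}{-286758} + \frac{1}{1284 \cdot 901719}\right)} = \frac{1}{-2362375 - \left(882706 \left(- \frac{1}{286758}\right) + \frac{1}{1284} \cdot \frac{1}{901719}\right)} = \frac{1}{-2362375 - \left(- \frac{441353}{143379} + \frac{1}{1157807196}\right)} = \frac{1}{-2362375 - - \frac{56777964359201}{18445026439476}} = \frac{1}{-2362375 + \frac{56777964359201}{18445026439476}} = \frac{1}{- \frac{43574012556992756299}{18445026439476}} = - \frac{18445026439476}{43574012556992756299}$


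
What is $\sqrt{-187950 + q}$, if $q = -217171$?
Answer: $41 i \sqrt{241} \approx 636.49 i$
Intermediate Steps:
$\sqrt{-187950 + q} = \sqrt{-187950 - 217171} = \sqrt{-405121} = 41 i \sqrt{241}$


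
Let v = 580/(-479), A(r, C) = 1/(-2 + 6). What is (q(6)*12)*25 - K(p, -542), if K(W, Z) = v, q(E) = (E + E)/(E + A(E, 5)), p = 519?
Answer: 276484/479 ≈ 577.21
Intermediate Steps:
A(r, C) = 1/4
v = -580/479 (v = 580*(-1/479) = -580/479 ≈ -1.2109)
q(E) = 2*E/(1/4 + E) (q(E) = (E + E)/(E + 1/4) = (2*E)/(1/4 + E) = 2*E/(1/4 + E))
K(W, Z) = -580/479
(q(6)*12)*25 - K(p, -542) = ((8*6/(1 + 4*6))*12)*25 - 1*(-580/479) = ((8*6/(1 + 24))*12)*25 + 580/479 = ((8*6/25)*12)*25 + 580/479 = ((8*6*(1/25))*12)*25 + 580/479 = ((48/25)*12)*25 + 580/479 = (576/25)*25 + 580/479 = 576 + 580/479 = 276484/479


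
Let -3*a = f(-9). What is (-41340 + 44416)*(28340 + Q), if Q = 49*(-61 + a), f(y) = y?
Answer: 78431848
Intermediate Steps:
a = 3 (a = -⅓*(-9) = 3)
Q = -2842 (Q = 49*(-61 + 3) = 49*(-58) = -2842)
(-41340 + 44416)*(28340 + Q) = (-41340 + 44416)*(28340 - 2842) = 3076*25498 = 78431848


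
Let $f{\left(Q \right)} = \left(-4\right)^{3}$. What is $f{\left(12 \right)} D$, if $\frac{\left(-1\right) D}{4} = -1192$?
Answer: $-305152$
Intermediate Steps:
$D = 4768$ ($D = \left(-4\right) \left(-1192\right) = 4768$)
$f{\left(Q \right)} = -64$
$f{\left(12 \right)} D = \left(-64\right) 4768 = -305152$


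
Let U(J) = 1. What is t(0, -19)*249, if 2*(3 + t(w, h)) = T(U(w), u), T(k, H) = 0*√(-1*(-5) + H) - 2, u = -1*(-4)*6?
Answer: -996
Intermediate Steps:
u = 24 (u = 4*6 = 24)
T(k, H) = -2 (T(k, H) = 0*√(5 + H) - 2 = 0 - 2 = -2)
t(w, h) = -4 (t(w, h) = -3 + (½)*(-2) = -3 - 1 = -4)
t(0, -19)*249 = -4*249 = -996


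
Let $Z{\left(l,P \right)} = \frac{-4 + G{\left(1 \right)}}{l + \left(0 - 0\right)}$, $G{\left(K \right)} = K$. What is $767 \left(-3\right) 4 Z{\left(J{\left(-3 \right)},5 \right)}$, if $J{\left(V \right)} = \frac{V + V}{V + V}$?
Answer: $27612$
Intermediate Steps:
$J{\left(V \right)} = 1$ ($J{\left(V \right)} = \frac{2 V}{2 V} = 2 V \frac{1}{2 V} = 1$)
$Z{\left(l,P \right)} = - \frac{3}{l}$ ($Z{\left(l,P \right)} = \frac{-4 + 1}{l + \left(0 - 0\right)} = - \frac{3}{l + \left(0 + 0\right)} = - \frac{3}{l + 0} = - \frac{3}{l}$)
$767 \left(-3\right) 4 Z{\left(J{\left(-3 \right)},5 \right)} = 767 \left(-3\right) 4 \left(- \frac{3}{1}\right) = 767 \left(- 12 \left(\left(-3\right) 1\right)\right) = 767 \left(\left(-12\right) \left(-3\right)\right) = 767 \cdot 36 = 27612$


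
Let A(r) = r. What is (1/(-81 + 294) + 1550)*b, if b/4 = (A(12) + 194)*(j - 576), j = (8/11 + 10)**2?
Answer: -15172461615328/25773 ≈ -5.8870e+8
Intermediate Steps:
j = 13924/121 (j = (8*(1/11) + 10)**2 = (8/11 + 10)**2 = (118/11)**2 = 13924/121 ≈ 115.07)
b = -45956128/121 (b = 4*((12 + 194)*(13924/121 - 576)) = 4*(206*(-55772/121)) = 4*(-11489032/121) = -45956128/121 ≈ -3.7980e+5)
(1/(-81 + 294) + 1550)*b = (1/(-81 + 294) + 1550)*(-45956128/121) = (1/213 + 1550)*(-45956128/121) = (330151/213)*(-45956128/121) = -15172461615328/25773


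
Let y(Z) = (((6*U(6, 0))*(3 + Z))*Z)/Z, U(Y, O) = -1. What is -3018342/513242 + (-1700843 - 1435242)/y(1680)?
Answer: 789545660027/2591358858 ≈ 304.68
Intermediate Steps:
y(Z) = -18 - 6*Z (y(Z) = (((6*(-1))*(3 + Z))*Z)/Z = ((-6*(3 + Z))*Z)/Z = ((-18 - 6*Z)*Z)/Z = (Z*(-18 - 6*Z))/Z = -18 - 6*Z)
-3018342/513242 + (-1700843 - 1435242)/y(1680) = -3018342/513242 + (-1700843 - 1435242)/(-18 - 6*1680) = -3018342*1/513242 - 3136085/(-18 - 10080) = -1509171/256621 - 3136085/(-10098) = -1509171/256621 - 3136085*(-1/10098) = -1509171/256621 + 3136085/10098 = 789545660027/2591358858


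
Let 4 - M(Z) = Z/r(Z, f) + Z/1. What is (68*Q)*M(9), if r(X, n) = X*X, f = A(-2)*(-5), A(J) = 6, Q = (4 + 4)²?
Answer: -200192/9 ≈ -22244.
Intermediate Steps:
Q = 64 (Q = 8² = 64)
f = -30 (f = 6*(-5) = -30)
r(X, n) = X²
M(Z) = 4 - Z - 1/Z (M(Z) = 4 - (Z/(Z²) + Z/1) = 4 - (Z/Z² + Z*1) = 4 - (1/Z + Z) = 4 - (Z + 1/Z) = 4 + (-Z - 1/Z) = 4 - Z - 1/Z)
(68*Q)*M(9) = (68*64)*(4 - 1*9 - 1/9) = 4352*(4 - 9 - 1*⅑) = 4352*(4 - 9 - ⅑) = 4352*(-46/9) = -200192/9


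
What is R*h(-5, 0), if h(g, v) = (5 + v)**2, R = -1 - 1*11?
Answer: -300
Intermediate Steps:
R = -12 (R = -1 - 11 = -12)
R*h(-5, 0) = -12*(5 + 0)**2 = -12*5**2 = -12*25 = -300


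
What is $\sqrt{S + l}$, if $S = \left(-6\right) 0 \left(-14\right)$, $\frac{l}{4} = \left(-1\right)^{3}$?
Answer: $2 i \approx 2.0 i$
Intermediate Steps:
$l = -4$ ($l = 4 \left(-1\right)^{3} = 4 \left(-1\right) = -4$)
$S = 0$ ($S = 0 \left(-14\right) = 0$)
$\sqrt{S + l} = \sqrt{0 - 4} = \sqrt{-4} = 2 i$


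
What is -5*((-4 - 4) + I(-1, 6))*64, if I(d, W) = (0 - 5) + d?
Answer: 4480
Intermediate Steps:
I(d, W) = -5 + d
-5*((-4 - 4) + I(-1, 6))*64 = -5*((-4 - 4) + (-5 - 1))*64 = -5*(-8 - 6)*64 = -5*(-14)*64 = 70*64 = 4480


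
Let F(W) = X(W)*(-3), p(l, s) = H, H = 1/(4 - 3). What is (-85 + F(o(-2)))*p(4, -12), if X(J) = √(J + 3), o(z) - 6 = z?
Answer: -85 - 3*√7 ≈ -92.937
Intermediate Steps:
o(z) = 6 + z
H = 1 (H = 1/1 = 1)
X(J) = √(3 + J)
p(l, s) = 1
F(W) = -3*√(3 + W) (F(W) = √(3 + W)*(-3) = -3*√(3 + W))
(-85 + F(o(-2)))*p(4, -12) = (-85 - 3*√(3 + (6 - 2)))*1 = (-85 - 3*√(3 + 4))*1 = (-85 - 3*√7)*1 = -85 - 3*√7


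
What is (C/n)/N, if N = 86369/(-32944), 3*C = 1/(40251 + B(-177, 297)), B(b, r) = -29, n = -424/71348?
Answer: 146905532/276177746481 ≈ 0.00053192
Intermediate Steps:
n = -106/17837 (n = -424*1/71348 = -106/17837 ≈ -0.0059427)
C = 1/120666 (C = 1/(3*(40251 - 29)) = (1/3)/40222 = (1/3)*(1/40222) = 1/120666 ≈ 8.2873e-6)
N = -86369/32944 (N = 86369*(-1/32944) = -86369/32944 ≈ -2.6217)
(C/n)/N = (1/(120666*(-106/17837)))/(-86369/32944) = ((1/120666)*(-17837/106))*(-32944/86369) = -17837/12790596*(-32944/86369) = 146905532/276177746481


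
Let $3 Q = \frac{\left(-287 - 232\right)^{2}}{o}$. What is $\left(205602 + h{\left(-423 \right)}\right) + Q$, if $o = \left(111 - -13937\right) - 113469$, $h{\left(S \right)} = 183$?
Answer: $\frac{20459260698}{99421} \approx 2.0578 \cdot 10^{5}$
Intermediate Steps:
$o = -99421$ ($o = \left(111 + 13937\right) - 113469 = 14048 - 113469 = -99421$)
$Q = - \frac{89787}{99421}$ ($Q = \frac{\left(-287 - 232\right)^{2} \frac{1}{-99421}}{3} = \frac{\left(-519\right)^{2} \left(- \frac{1}{99421}\right)}{3} = \frac{269361 \left(- \frac{1}{99421}\right)}{3} = \frac{1}{3} \left(- \frac{269361}{99421}\right) = - \frac{89787}{99421} \approx -0.9031$)
$\left(205602 + h{\left(-423 \right)}\right) + Q = \left(205602 + 183\right) - \frac{89787}{99421} = 205785 - \frac{89787}{99421} = \frac{20459260698}{99421}$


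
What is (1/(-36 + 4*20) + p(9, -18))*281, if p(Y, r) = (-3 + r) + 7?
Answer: -172815/44 ≈ -3927.6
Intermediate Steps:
p(Y, r) = 4 + r
(1/(-36 + 4*20) + p(9, -18))*281 = (1/(-36 + 4*20) + (4 - 18))*281 = (1/(-36 + 80) - 14)*281 = (1/44 - 14)*281 = -615/44*281 = -172815/44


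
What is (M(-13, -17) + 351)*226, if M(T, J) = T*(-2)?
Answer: 85202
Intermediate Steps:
M(T, J) = -2*T
(M(-13, -17) + 351)*226 = (-2*(-13) + 351)*226 = (26 + 351)*226 = 377*226 = 85202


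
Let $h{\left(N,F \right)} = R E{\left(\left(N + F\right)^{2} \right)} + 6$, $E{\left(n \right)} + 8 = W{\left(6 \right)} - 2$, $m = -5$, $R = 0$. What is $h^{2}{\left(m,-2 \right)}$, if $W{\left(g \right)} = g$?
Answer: $36$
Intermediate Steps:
$E{\left(n \right)} = -4$ ($E{\left(n \right)} = -8 + \left(6 - 2\right) = -8 + 4 = -4$)
$h{\left(N,F \right)} = 6$ ($h{\left(N,F \right)} = 0 \left(-4\right) + 6 = 0 + 6 = 6$)
$h^{2}{\left(m,-2 \right)} = 6^{2} = 36$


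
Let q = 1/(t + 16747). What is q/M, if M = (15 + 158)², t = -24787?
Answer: -1/240629160 ≈ -4.1558e-9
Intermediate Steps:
q = -1/8040 (q = 1/(-24787 + 16747) = 1/(-8040) = -1/8040 ≈ -0.00012438)
M = 29929 (M = 173² = 29929)
q/M = -1/8040/29929 = -1/8040*1/29929 = -1/240629160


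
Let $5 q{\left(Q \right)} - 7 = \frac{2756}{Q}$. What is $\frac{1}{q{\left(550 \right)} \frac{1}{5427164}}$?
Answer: $\frac{7462350500}{3303} \approx 2.2593 \cdot 10^{6}$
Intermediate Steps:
$q{\left(Q \right)} = \frac{7}{5} + \frac{2756}{5 Q}$ ($q{\left(Q \right)} = \frac{7}{5} + \frac{2756 \frac{1}{Q}}{5} = \frac{7}{5} + \frac{2756}{5 Q}$)
$\frac{1}{q{\left(550 \right)} \frac{1}{5427164}} = \frac{1}{\frac{2756 + 7 \cdot 550}{5 \cdot 550} \cdot \frac{1}{5427164}} = \frac{1}{\frac{1}{5} \cdot \frac{1}{550} \left(2756 + 3850\right) \frac{1}{5427164}} = \frac{1}{\frac{1}{5} \cdot \frac{1}{550} \cdot 6606 \cdot \frac{1}{5427164}} = \frac{1}{\frac{3303}{1375} \cdot \frac{1}{5427164}} = \frac{1}{\frac{3303}{7462350500}} = \frac{7462350500}{3303}$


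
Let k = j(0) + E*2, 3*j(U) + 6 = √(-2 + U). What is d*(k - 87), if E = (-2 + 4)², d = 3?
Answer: -243 + I*√2 ≈ -243.0 + 1.4142*I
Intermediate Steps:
j(U) = -2 + √(-2 + U)/3
E = 4 (E = 2² = 4)
k = 6 + I*√2/3 (k = (-2 + √(-2 + 0)/3) + 4*2 = (-2 + √(-2)/3) + 8 = (-2 + (I*√2)/3) + 8 = (-2 + I*√2/3) + 8 = 6 + I*√2/3 ≈ 6.0 + 0.4714*I)
d*(k - 87) = 3*((6 + I*√2/3) - 87) = 3*(-81 + I*√2/3) = -243 + I*√2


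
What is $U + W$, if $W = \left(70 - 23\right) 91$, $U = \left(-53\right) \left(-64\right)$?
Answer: $7669$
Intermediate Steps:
$U = 3392$
$W = 4277$ ($W = 47 \cdot 91 = 4277$)
$U + W = 3392 + 4277 = 7669$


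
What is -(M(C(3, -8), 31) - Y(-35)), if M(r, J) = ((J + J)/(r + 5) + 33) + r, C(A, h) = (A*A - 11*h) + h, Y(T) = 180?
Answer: 2695/47 ≈ 57.340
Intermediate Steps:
C(A, h) = A² - 10*h (C(A, h) = (A² - 11*h) + h = A² - 10*h)
M(r, J) = 33 + r + 2*J/(5 + r) (M(r, J) = ((2*J)/(5 + r) + 33) + r = (2*J/(5 + r) + 33) + r = (33 + 2*J/(5 + r)) + r = 33 + r + 2*J/(5 + r))
-(M(C(3, -8), 31) - Y(-35)) = -((165 + (3² - 10*(-8))² + 2*31 + 38*(3² - 10*(-8)))/(5 + (3² - 10*(-8))) - 1*180) = -((165 + (9 + 80)² + 62 + 38*(9 + 80))/(5 + (9 + 80)) - 180) = -((165 + 89² + 62 + 38*89)/(5 + 89) - 180) = -((165 + 7921 + 62 + 3382)/94 - 180) = -((1/94)*11530 - 180) = -(5765/47 - 180) = -1*(-2695/47) = 2695/47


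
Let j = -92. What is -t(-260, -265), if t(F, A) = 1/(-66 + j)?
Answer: 1/158 ≈ 0.0063291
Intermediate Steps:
t(F, A) = -1/158 (t(F, A) = 1/(-66 - 92) = 1/(-158) = -1/158)
-t(-260, -265) = -1*(-1/158) = 1/158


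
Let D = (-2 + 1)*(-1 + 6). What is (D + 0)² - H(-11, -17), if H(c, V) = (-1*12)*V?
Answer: -179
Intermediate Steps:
D = -5 (D = -1*5 = -5)
H(c, V) = -12*V
(D + 0)² - H(-11, -17) = (-5 + 0)² - (-12)*(-17) = (-5)² - 1*204 = 25 - 204 = -179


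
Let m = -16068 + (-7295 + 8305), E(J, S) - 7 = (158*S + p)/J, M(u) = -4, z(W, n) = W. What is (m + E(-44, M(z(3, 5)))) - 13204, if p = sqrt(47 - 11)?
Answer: -621297/22 ≈ -28241.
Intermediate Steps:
p = 6 (p = sqrt(36) = 6)
E(J, S) = 7 + (6 + 158*S)/J (E(J, S) = 7 + (158*S + 6)/J = 7 + (6 + 158*S)/J)
m = -15058 (m = -16068 + 1010 = -15058)
(m + E(-44, M(z(3, 5)))) - 13204 = (-15058 + (6 + 7*(-44) + 158*(-4))/(-44)) - 13204 = (-15058 - (6 - 308 - 632)/44) - 13204 = (-15058 - 1/44*(-934)) - 13204 = (-15058 + 467/22) - 13204 = -330809/22 - 13204 = -621297/22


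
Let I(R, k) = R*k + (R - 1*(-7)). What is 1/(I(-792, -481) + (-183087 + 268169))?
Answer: 1/465249 ≈ 2.1494e-6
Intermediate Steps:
I(R, k) = 7 + R + R*k (I(R, k) = R*k + (R + 7) = R*k + (7 + R) = 7 + R + R*k)
1/(I(-792, -481) + (-183087 + 268169)) = 1/((7 - 792 - 792*(-481)) + (-183087 + 268169)) = 1/((7 - 792 + 380952) + 85082) = 1/(380167 + 85082) = 1/465249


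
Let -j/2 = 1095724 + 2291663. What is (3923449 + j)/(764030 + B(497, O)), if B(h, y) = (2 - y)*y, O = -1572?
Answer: 2851325/1710298 ≈ 1.6672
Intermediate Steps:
j = -6774774 (j = -2*(1095724 + 2291663) = -2*3387387 = -6774774)
B(h, y) = y*(2 - y)
(3923449 + j)/(764030 + B(497, O)) = (3923449 - 6774774)/(764030 - 1572*(2 - 1*(-1572))) = -2851325/(764030 - 1572*(2 + 1572)) = -2851325/(764030 - 1572*1574) = -2851325/(764030 - 2474328) = -2851325/(-1710298) = -2851325*(-1/1710298) = 2851325/1710298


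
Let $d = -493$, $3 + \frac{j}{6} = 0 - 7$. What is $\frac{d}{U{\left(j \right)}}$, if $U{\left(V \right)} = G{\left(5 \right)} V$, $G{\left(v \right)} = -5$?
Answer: $- \frac{493}{300} \approx -1.6433$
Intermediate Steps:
$j = -60$ ($j = -18 + 6 \left(0 - 7\right) = -18 + 6 \left(-7\right) = -18 - 42 = -60$)
$U{\left(V \right)} = - 5 V$
$\frac{d}{U{\left(j \right)}} = - \frac{493}{\left(-5\right) \left(-60\right)} = - \frac{493}{300}$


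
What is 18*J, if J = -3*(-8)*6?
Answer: 2592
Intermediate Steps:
J = 144 (J = 24*6 = 144)
18*J = 18*144 = 2592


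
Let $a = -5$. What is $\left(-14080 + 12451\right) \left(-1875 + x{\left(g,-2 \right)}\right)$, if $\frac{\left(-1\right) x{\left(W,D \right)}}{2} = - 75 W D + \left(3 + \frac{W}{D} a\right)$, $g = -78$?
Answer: $-35689761$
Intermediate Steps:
$x{\left(W,D \right)} = -6 + \frac{10 W}{D} + 150 D W$ ($x{\left(W,D \right)} = - 2 \left(- 75 W D + \left(3 + \frac{W}{D} \left(-5\right)\right)\right) = - 2 \left(- 75 D W + \left(3 - \frac{5 W}{D}\right)\right) = - 2 \left(3 - 75 D W - \frac{5 W}{D}\right) = -6 + \frac{10 W}{D} + 150 D W$)
$\left(-14080 + 12451\right) \left(-1875 + x{\left(g,-2 \right)}\right) = \left(-14080 + 12451\right) \left(-1875 + \left(-6 + 10 \left(-78\right) \frac{1}{-2} + 150 \left(-2\right) \left(-78\right)\right)\right) = - 1629 \left(-1875 + \left(-6 + 10 \left(-78\right) \left(- \frac{1}{2}\right) + 23400\right)\right) = - 1629 \left(-1875 + \left(-6 + 390 + 23400\right)\right) = - 1629 \left(-1875 + 23784\right) = \left(-1629\right) 21909 = -35689761$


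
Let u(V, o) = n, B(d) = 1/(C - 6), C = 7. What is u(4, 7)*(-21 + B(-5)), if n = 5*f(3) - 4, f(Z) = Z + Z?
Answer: -520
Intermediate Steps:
f(Z) = 2*Z
B(d) = 1 (B(d) = 1/(7 - 6) = 1/1 = 1)
n = 26 (n = 5*(2*3) - 4 = 5*6 - 4 = 30 - 4 = 26)
u(V, o) = 26
u(4, 7)*(-21 + B(-5)) = 26*(-21 + 1) = 26*(-20) = -520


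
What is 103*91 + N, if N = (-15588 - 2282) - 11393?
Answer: -19890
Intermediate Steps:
N = -29263 (N = -17870 - 11393 = -29263)
103*91 + N = 103*91 - 29263 = 9373 - 29263 = -19890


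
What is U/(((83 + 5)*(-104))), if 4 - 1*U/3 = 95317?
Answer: 285939/9152 ≈ 31.243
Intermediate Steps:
U = -285939 (U = 12 - 3*95317 = 12 - 285951 = -285939)
U/(((83 + 5)*(-104))) = -285939*(-1/(104*(83 + 5))) = -285939/(88*(-104)) = -285939/(-9152) = -285939*(-1/9152) = 285939/9152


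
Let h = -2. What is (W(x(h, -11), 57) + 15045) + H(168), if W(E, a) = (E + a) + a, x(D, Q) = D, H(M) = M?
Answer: 15325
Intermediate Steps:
W(E, a) = E + 2*a
(W(x(h, -11), 57) + 15045) + H(168) = ((-2 + 2*57) + 15045) + 168 = ((-2 + 114) + 15045) + 168 = (112 + 15045) + 168 = 15157 + 168 = 15325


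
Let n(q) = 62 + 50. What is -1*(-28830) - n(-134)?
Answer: 28718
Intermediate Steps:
n(q) = 112
-1*(-28830) - n(-134) = -1*(-28830) - 1*112 = 28830 - 112 = 28718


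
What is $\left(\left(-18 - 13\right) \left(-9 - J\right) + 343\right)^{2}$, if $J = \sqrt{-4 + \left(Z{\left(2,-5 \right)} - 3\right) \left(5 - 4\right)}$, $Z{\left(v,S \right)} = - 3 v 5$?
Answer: $351327 + 38564 i \sqrt{37} \approx 3.5133 \cdot 10^{5} + 2.3458 \cdot 10^{5} i$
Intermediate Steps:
$Z{\left(v,S \right)} = - 15 v$
$J = i \sqrt{37}$ ($J = \sqrt{-4 + \left(\left(-15\right) 2 - 3\right) \left(5 - 4\right)} = \sqrt{-4 + \left(-30 - 3\right) 1} = \sqrt{-4 - 33} = \sqrt{-37} = i \sqrt{37} \approx 6.0828 i$)
$\left(\left(-18 - 13\right) \left(-9 - J\right) + 343\right)^{2} = \left(\left(-18 - 13\right) \left(-9 - i \sqrt{37}\right) + 343\right)^{2} = \left(- 31 \left(-9 - i \sqrt{37}\right) + 343\right)^{2} = \left(\left(279 + 31 i \sqrt{37}\right) + 343\right)^{2} = \left(622 + 31 i \sqrt{37}\right)^{2}$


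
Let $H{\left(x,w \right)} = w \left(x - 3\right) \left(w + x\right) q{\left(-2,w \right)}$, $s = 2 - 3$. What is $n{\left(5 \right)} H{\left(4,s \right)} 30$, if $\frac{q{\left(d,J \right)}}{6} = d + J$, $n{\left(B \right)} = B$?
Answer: $8100$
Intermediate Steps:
$q{\left(d,J \right)} = 6 J + 6 d$ ($q{\left(d,J \right)} = 6 \left(d + J\right) = 6 \left(J + d\right) = 6 J + 6 d$)
$s = -1$
$H{\left(x,w \right)} = w \left(-12 + 6 w\right) \left(-3 + x\right) \left(w + x\right)$ ($H{\left(x,w \right)} = w \left(x - 3\right) \left(w + x\right) \left(6 w + 6 \left(-2\right)\right) = w \left(-3 + x\right) \left(w + x\right) \left(6 w - 12\right) = w \left(-3 + x\right) \left(w + x\right) \left(-12 + 6 w\right) = w \left(-12 + 6 w\right) \left(-3 + x\right) \left(w + x\right)$)
$n{\left(5 \right)} H{\left(4,s \right)} 30 = 5 \cdot 6 \left(-1\right) \left(-2 - 1\right) \left(4^{2} - -3 - 12 - 4\right) 30 = 5 \cdot 6 \left(-1\right) \left(-3\right) \left(16 + 3 - 12 - 4\right) 30 = 5 \cdot 6 \left(-1\right) \left(-3\right) 3 \cdot 30 = 5 \cdot 54 \cdot 30 = 270 \cdot 30 = 8100$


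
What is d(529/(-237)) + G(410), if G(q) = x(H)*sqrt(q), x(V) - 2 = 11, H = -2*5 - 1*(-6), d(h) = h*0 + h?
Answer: -529/237 + 13*sqrt(410) ≈ 261.00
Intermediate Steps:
d(h) = h (d(h) = 0 + h = h)
H = -4 (H = -10 + 6 = -4)
x(V) = 13 (x(V) = 2 + 11 = 13)
G(q) = 13*sqrt(q)
d(529/(-237)) + G(410) = 529/(-237) + 13*sqrt(410) = 529*(-1/237) + 13*sqrt(410) = -529/237 + 13*sqrt(410)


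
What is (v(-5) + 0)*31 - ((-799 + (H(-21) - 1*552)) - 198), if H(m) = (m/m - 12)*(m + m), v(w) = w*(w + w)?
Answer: 2637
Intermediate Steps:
v(w) = 2*w² (v(w) = w*(2*w) = 2*w²)
H(m) = -22*m (H(m) = (1 - 12)*(2*m) = -22*m)
(v(-5) + 0)*31 - ((-799 + (H(-21) - 1*552)) - 198) = (2*(-5)² + 0)*31 - ((-799 + (-22*(-21) - 1*552)) - 198) = (2*25 + 0)*31 - ((-799 + (462 - 552)) - 198) = (50 + 0)*31 - ((-799 - 90) - 198) = 50*31 - (-889 - 198) = 1550 - 1*(-1087) = 1550 + 1087 = 2637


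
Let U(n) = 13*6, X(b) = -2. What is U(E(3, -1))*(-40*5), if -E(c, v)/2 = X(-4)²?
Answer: -15600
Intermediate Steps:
E(c, v) = -8 (E(c, v) = -2*(-2)² = -2*4 = -8)
U(n) = 78
U(E(3, -1))*(-40*5) = 78*(-40*5) = 78*(-200) = -15600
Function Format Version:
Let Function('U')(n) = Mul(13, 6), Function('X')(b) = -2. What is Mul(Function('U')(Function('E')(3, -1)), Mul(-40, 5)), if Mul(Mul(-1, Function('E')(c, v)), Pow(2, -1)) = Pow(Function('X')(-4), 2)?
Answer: -15600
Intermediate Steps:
Function('E')(c, v) = -8 (Function('E')(c, v) = Mul(-2, Pow(-2, 2)) = Mul(-2, 4) = -8)
Function('U')(n) = 78
Mul(Function('U')(Function('E')(3, -1)), Mul(-40, 5)) = Mul(78, Mul(-40, 5)) = Mul(78, -200) = -15600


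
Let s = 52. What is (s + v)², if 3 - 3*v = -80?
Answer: 57121/9 ≈ 6346.8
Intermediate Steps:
v = 83/3 (v = 1 - ⅓*(-80) = 1 + 80/3 = 83/3 ≈ 27.667)
(s + v)² = (52 + 83/3)² = (239/3)² = 57121/9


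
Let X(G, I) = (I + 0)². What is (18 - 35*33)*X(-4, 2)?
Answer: -4548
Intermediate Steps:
X(G, I) = I²
(18 - 35*33)*X(-4, 2) = (18 - 35*33)*2² = (18 - 1155)*4 = -1137*4 = -4548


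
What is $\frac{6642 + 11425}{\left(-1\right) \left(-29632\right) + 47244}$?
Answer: $\frac{18067}{76876} \approx 0.23501$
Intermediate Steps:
$\frac{6642 + 11425}{\left(-1\right) \left(-29632\right) + 47244} = \frac{18067}{29632 + 47244} = \frac{18067}{76876}$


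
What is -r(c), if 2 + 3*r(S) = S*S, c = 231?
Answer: -53359/3 ≈ -17786.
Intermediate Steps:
r(S) = -2/3 + S**2/3 (r(S) = -2/3 + (S*S)/3 = -2/3 + S**2/3)
-r(c) = -(-2/3 + (1/3)*231**2) = -(-2/3 + (1/3)*53361) = -(-2/3 + 17787) = -1*53359/3 = -53359/3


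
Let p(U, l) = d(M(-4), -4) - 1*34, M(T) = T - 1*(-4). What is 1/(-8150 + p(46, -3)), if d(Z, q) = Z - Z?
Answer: -1/8184 ≈ -0.00012219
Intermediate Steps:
M(T) = 4 + T (M(T) = T + 4 = 4 + T)
d(Z, q) = 0
p(U, l) = -34 (p(U, l) = 0 - 1*34 = 0 - 34 = -34)
1/(-8150 + p(46, -3)) = 1/(-8150 - 34) = 1/(-8184) = -1/8184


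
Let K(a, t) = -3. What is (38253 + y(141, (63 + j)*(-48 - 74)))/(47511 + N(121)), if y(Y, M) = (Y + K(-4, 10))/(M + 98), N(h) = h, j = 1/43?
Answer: 130062529/161951777 ≈ 0.80309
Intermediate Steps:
j = 1/43 ≈ 0.023256
y(Y, M) = (-3 + Y)/(98 + M) (y(Y, M) = (Y - 3)/(M + 98) = (-3 + Y)/(98 + M))
(38253 + y(141, (63 + j)*(-48 - 74)))/(47511 + N(121)) = (38253 + (-3 + 141)/(98 + (63 + 1/43)*(-48 - 74)))/(47511 + 121) = (38253 + 138/(98 + (2710/43)*(-122)))/47632 = (38253 + 138/(98 - 330620/43))*(1/47632) = (38253 + 138/(-326406/43))*(1/47632) = (38253 - 43/326406*138)*(1/47632) = (38253 - 989/54401)*(1/47632) = (2081000464/54401)*(1/47632) = 130062529/161951777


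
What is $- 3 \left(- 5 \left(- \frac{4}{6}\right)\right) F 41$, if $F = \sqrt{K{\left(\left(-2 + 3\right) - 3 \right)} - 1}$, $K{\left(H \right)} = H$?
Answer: $- 410 i \sqrt{3} \approx - 710.14 i$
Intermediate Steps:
$F = i \sqrt{3}$ ($F = \sqrt{\left(\left(-2 + 3\right) - 3\right) - 1} = \sqrt{\left(1 - 3\right) - 1} = \sqrt{-2 - 1} = \sqrt{-3} = i \sqrt{3} \approx 1.732 i$)
$- 3 \left(- 5 \left(- \frac{4}{6}\right)\right) F 41 = - 3 \left(- 5 \left(- \frac{4}{6}\right)\right) i \sqrt{3} \cdot 41 = - 3 \left(- 5 \left(\left(-4\right) \frac{1}{6}\right)\right) i \sqrt{3} \cdot 41 = - 3 \left(\left(-5\right) \left(- \frac{2}{3}\right)\right) i \sqrt{3} \cdot 41 = \left(-3\right) \frac{10}{3} i \sqrt{3} \cdot 41 = - 10 i \sqrt{3} \cdot 41 = - 410 i \sqrt{3}$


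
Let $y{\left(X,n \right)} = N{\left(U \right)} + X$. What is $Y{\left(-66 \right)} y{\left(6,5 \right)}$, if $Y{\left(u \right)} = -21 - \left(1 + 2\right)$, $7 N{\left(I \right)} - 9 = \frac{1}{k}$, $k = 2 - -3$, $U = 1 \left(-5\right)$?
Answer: $- \frac{6144}{35} \approx -175.54$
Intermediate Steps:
$U = -5$
$k = 5$ ($k = 2 + 3 = 5$)
$N{\left(I \right)} = \frac{46}{35}$ ($N{\left(I \right)} = \frac{9}{7} + \frac{1}{7 \cdot 5} = \frac{9}{7} + \frac{1}{7} \cdot \frac{1}{5} = \frac{9}{7} + \frac{1}{35} = \frac{46}{35}$)
$Y{\left(u \right)} = -24$ ($Y{\left(u \right)} = -21 - 3 = -24$)
$y{\left(X,n \right)} = \frac{46}{35} + X$
$Y{\left(-66 \right)} y{\left(6,5 \right)} = - 24 \left(\frac{46}{35} + 6\right) = \left(-24\right) \frac{256}{35} = - \frac{6144}{35}$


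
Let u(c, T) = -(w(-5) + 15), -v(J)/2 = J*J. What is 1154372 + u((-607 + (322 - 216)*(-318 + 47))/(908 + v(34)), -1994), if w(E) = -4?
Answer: 1154361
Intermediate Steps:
v(J) = -2*J**2 (v(J) = -2*J*J = -2*J**2)
u(c, T) = -11 (u(c, T) = -(-4 + 15) = -1*11 = -11)
1154372 + u((-607 + (322 - 216)*(-318 + 47))/(908 + v(34)), -1994) = 1154372 - 11 = 1154361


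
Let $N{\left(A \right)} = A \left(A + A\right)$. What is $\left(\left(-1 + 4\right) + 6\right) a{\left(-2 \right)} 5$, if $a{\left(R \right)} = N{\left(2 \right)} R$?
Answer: $-720$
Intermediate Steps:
$N{\left(A \right)} = 2 A^{2}$ ($N{\left(A \right)} = A 2 A = 2 A^{2}$)
$a{\left(R \right)} = 8 R$ ($a{\left(R \right)} = 2 \cdot 2^{2} R = 2 \cdot 4 R = 8 R$)
$\left(\left(-1 + 4\right) + 6\right) a{\left(-2 \right)} 5 = \left(\left(-1 + 4\right) + 6\right) 8 \left(-2\right) 5 = \left(3 + 6\right) \left(-16\right) 5 = 9 \left(-16\right) 5 = \left(-144\right) 5 = -720$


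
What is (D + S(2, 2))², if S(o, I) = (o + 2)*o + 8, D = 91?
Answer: 11449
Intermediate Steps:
S(o, I) = 8 + o*(2 + o) (S(o, I) = (2 + o)*o + 8 = o*(2 + o) + 8 = 8 + o*(2 + o))
(D + S(2, 2))² = (91 + (8 + 2² + 2*2))² = (91 + (8 + 4 + 4))² = (91 + 16)² = 107² = 11449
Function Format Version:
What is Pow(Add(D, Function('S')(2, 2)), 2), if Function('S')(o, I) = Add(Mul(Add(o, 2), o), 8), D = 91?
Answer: 11449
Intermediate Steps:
Function('S')(o, I) = Add(8, Mul(o, Add(2, o))) (Function('S')(o, I) = Add(Mul(Add(2, o), o), 8) = Add(Mul(o, Add(2, o)), 8) = Add(8, Mul(o, Add(2, o))))
Pow(Add(D, Function('S')(2, 2)), 2) = Pow(Add(91, Add(8, Pow(2, 2), Mul(2, 2))), 2) = Pow(Add(91, Add(8, 4, 4)), 2) = Pow(Add(91, 16), 2) = Pow(107, 2) = 11449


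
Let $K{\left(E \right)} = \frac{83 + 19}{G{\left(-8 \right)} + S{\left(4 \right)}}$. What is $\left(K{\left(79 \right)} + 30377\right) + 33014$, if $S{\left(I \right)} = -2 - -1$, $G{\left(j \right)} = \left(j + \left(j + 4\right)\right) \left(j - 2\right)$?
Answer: $\frac{443743}{7} \approx 63392.0$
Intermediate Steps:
$G{\left(j \right)} = \left(-2 + j\right) \left(4 + 2 j\right)$ ($G{\left(j \right)} = \left(j + \left(4 + j\right)\right) \left(-2 + j\right) = \left(4 + 2 j\right) \left(-2 + j\right) = \left(-2 + j\right) \left(4 + 2 j\right)$)
$S{\left(I \right)} = -1$ ($S{\left(I \right)} = -2 + 1 = -1$)
$K{\left(E \right)} = \frac{6}{7}$ ($K{\left(E \right)} = \frac{83 + 19}{\left(-8 + 2 \left(-8\right)^{2}\right) - 1} = \frac{102}{\left(-8 + 2 \cdot 64\right) - 1} = \frac{102}{\left(-8 + 128\right) - 1} = \frac{102}{120 - 1} = \frac{102}{119} = 102 \cdot \frac{1}{119} = \frac{6}{7}$)
$\left(K{\left(79 \right)} + 30377\right) + 33014 = \left(\frac{6}{7} + 30377\right) + 33014 = \frac{212645}{7} + 33014 = \frac{443743}{7}$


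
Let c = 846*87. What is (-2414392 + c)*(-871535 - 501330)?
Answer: 3213588663350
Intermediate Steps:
c = 73602
(-2414392 + c)*(-871535 - 501330) = (-2414392 + 73602)*(-871535 - 501330) = -2340790*(-1372865) = 3213588663350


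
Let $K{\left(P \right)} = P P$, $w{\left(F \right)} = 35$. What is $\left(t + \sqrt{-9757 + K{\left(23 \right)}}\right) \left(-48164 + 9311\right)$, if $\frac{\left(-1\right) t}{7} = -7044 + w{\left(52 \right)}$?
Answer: $-1906244739 - 77706 i \sqrt{2307} \approx -1.9062 \cdot 10^{9} - 3.7323 \cdot 10^{6} i$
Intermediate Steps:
$K{\left(P \right)} = P^{2}$
$t = 49063$ ($t = - 7 \left(-7044 + 35\right) = \left(-7\right) \left(-7009\right) = 49063$)
$\left(t + \sqrt{-9757 + K{\left(23 \right)}}\right) \left(-48164 + 9311\right) = \left(49063 + \sqrt{-9757 + 23^{2}}\right) \left(-48164 + 9311\right) = \left(49063 + \sqrt{-9757 + 529}\right) \left(-38853\right) = \left(49063 + \sqrt{-9228}\right) \left(-38853\right) = \left(49063 + 2 i \sqrt{2307}\right) \left(-38853\right) = -1906244739 - 77706 i \sqrt{2307}$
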